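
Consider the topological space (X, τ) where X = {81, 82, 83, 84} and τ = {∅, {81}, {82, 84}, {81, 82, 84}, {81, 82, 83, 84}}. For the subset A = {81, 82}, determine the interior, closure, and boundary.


int(A) = {81}, cl(A) = {81, 82, 83, 84}, ∂A = {82, 83, 84}.

Closed sets in (X, τ) are complements of opens:
  closed(X, τ) = {∅, {83}, {81, 83}, {82, 83, 84}, {81, 82, 83, 84}}.
int(A) = ⋃ {U ∈ τ : U ⊆ A}. Opens contained in A: ∅, {81}.
Taking the union of these: int(A) = {81}.
cl(A) = ⋂ {C closed : A ⊆ C}. Closed sets containing A: {81, 82, 83, 84}.
Intersecting these: cl(A) = {81, 82, 83, 84}.
∂A = cl(A) ∖ int(A) = {81, 82, 83, 84} ∖ {81} = {82, 83, 84}.


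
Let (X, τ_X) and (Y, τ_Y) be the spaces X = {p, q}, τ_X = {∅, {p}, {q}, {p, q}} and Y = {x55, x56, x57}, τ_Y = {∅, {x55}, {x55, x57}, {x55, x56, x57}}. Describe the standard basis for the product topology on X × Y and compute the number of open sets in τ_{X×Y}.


Basis B = {∅ × ∅, {p} × {x55}, {q} × {x55}, {p} × {x55, x57}, {p, q} × {x55}, {q} × {x55, x57}, {p} × {x55, x56, x57}, {q} × {x55, x56, x57}, {p, q} × {x55, x57}, {p, q} × {x55, x56, x57}}; |τ_{X×Y}| = 16.

Enumerate products U × V with U ∈ τ_X, V ∈ τ_Y (deduplicated):
  ∅ × ∅ = {} (∅)
  {p} × {x55} = {(p,x55)}
  {q} × {x55} = {(q,x55)}
  {p} × {x55, x57} = {(p,x55), (p,x57)}
  {p, q} × {x55} = {(p,x55), (q,x55)}
  {q} × {x55, x57} = {(q,x55), (q,x57)}
  {p} × {x55, x56, x57} = {(p,x55), (p,x56), (p,x57)}
  {q} × {x55, x56, x57} = {(q,x55), (q,x56), (q,x57)}
  {p, q} × {x55, x57} = {(p,x55), (p,x57), (q,x55), (q,x57)}
  {p, q} × {x55, x56, x57} = {(p,x55), (p,x56), (p,x57), (q,x55), (q,x56), (q,x57)}
These 10 distinct sets form the basis B.
Close under arbitrary unions to get τ_{X×Y}; counting gives |τ_{X×Y}| = 16.


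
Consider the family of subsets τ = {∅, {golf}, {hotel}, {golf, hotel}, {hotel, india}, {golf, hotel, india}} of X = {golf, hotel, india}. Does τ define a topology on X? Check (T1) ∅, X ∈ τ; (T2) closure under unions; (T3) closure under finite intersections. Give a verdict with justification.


τ IS a topology on X.

Axiom (T1): ∅ ∈ τ? Yes; X ∈ τ? Yes.
Axiom (T2/T3): check pairwise unions and intersections of members of τ.
All pairwise intersections and unions checked — each lies in τ. Therefore τ satisfies (T1), (T2), (T3): it IS a topology on X.


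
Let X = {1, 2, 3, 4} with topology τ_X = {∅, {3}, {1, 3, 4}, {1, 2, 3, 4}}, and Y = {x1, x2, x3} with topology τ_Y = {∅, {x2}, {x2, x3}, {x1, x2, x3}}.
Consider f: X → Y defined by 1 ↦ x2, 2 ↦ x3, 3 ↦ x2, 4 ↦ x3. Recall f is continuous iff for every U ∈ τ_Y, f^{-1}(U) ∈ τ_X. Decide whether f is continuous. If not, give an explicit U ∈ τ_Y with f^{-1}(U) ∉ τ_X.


f is NOT continuous.

Compute f^{-1}(U) for each U ∈ τ_Y:
  U = ∅: f^{-1}(U) = ∅ ∈ τ_X ✓.
  U = {x2}: f^{-1}(U) = {1, 3} ∉ τ_X ✗.
  U = {x2, x3}: f^{-1}(U) = {1, 2, 3, 4} ∈ τ_X ✓.
  U = {x1, x2, x3}: f^{-1}(U) = {1, 2, 3, 4} ∈ τ_X ✓.
Found U = {x2} with f^{-1}(U) = {1, 3} not in τ_X. Therefore f is NOT continuous.


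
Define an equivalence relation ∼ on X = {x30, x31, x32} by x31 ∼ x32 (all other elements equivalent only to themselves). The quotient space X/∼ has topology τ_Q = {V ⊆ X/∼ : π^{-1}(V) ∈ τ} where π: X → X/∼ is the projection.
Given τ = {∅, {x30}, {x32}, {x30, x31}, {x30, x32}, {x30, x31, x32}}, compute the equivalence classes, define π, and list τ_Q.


X/∼ = {[x30], [x31=x32]}; |τ_Q| = 3.

Equivalence classes: [x30], [x31=x32].
Quotient map π: X → X/∼ sends x30 ↦ [x30], x31 ↦ [x31=x32], x32 ↦ [x31=x32].
For each subset V ⊆ X/∼, compute π^{-1}(V) ⊆ X and check whether π^{-1}(V) ∈ τ. V is open in τ_Q iff π^{-1}(V) ∈ τ.
  V = {}: π^{-1}(V) = ∅ ∈ τ ✓.
  V = {[x30]}: π^{-1}(V) = {x30} ∈ τ ✓.
  V = {[x31=x32]}: π^{-1}(V) = {x31, x32} ∉ τ ✗.
  V = {[x30], [x31=x32]}: π^{-1}(V) = {x30, x31, x32} ∈ τ ✓.
Open sets in the quotient: τ_Q = {{}, {[x30]}, {[x30], [x31=x32]}} (3 elements).


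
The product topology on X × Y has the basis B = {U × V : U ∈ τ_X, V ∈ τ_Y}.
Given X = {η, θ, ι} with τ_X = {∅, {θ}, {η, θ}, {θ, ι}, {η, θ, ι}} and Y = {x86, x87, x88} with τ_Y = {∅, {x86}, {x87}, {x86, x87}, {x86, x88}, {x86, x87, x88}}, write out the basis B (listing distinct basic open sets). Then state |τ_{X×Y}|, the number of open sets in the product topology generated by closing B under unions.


Basis B = {∅ × ∅, {θ} × {x86}, {θ} × {x87}, {η, θ} × {x86}, {η, θ} × {x87}, {θ} × {x86, x87}, {θ} × {x86, x88}, {θ, ι} × {x86}, {θ, ι} × {x87}, {η, θ, ι} × {x86}, {η, θ, ι} × {x87}, {θ} × {x86, x87, x88}, {η, θ} × {x86, x87}, {η, θ} × {x86, x88}, {θ, ι} × {x86, x87}, {θ, ι} × {x86, x88}, {η, θ} × {x86, x87, x88}, {η, θ, ι} × {x86, x87}, {η, θ, ι} × {x86, x88}, {θ, ι} × {x86, x87, x88}, {η, θ, ι} × {x86, x87, x88}}; |τ_{X×Y}| = 70.

Enumerate products U × V with U ∈ τ_X, V ∈ τ_Y (deduplicated):
  ∅ × ∅ = {} (∅)
  {θ} × {x86} = {(θ,x86)}
  {θ} × {x87} = {(θ,x87)}
  {η, θ} × {x86} = {(η,x86), (θ,x86)}
  {η, θ} × {x87} = {(η,x87), (θ,x87)}
  {θ} × {x86, x87} = {(θ,x86), (θ,x87)}
  {θ} × {x86, x88} = {(θ,x86), (θ,x88)}
  {θ, ι} × {x86} = {(θ,x86), (ι,x86)}
  {θ, ι} × {x87} = {(θ,x87), (ι,x87)}
  {η, θ, ι} × {x86} = {(η,x86), (θ,x86), (ι,x86)}
  {η, θ, ι} × {x87} = {(η,x87), (θ,x87), (ι,x87)}
  {θ} × {x86, x87, x88} = {(θ,x86), (θ,x87), (θ,x88)}
  {η, θ} × {x86, x87} = {(η,x86), (η,x87), (θ,x86), (θ,x87)}
  {η, θ} × {x86, x88} = {(η,x86), (η,x88), (θ,x86), (θ,x88)}
  {θ, ι} × {x86, x87} = {(θ,x86), (θ,x87), (ι,x86), (ι,x87)}
  {θ, ι} × {x86, x88} = {(θ,x86), (θ,x88), (ι,x86), (ι,x88)}
  {η, θ} × {x86, x87, x88} = {(η,x86), (η,x87), (η,x88), (θ,x86), (θ,x87), (θ,x88)}
  {η, θ, ι} × {x86, x87} = {(η,x86), (η,x87), (θ,x86), (θ,x87), (ι,x86), (ι,x87)}
  {η, θ, ι} × {x86, x88} = {(η,x86), (η,x88), (θ,x86), (θ,x88), (ι,x86), (ι,x88)}
  {θ, ι} × {x86, x87, x88} = {(θ,x86), (θ,x87), (θ,x88), (ι,x86), (ι,x87), (ι,x88)}
  {η, θ, ι} × {x86, x87, x88} = {(η,x86), (η,x87), (η,x88), (θ,x86), (θ,x87), (θ,x88), (ι,x86), (ι,x87), (ι,x88)}
These 21 distinct sets form the basis B.
Close under arbitrary unions to get τ_{X×Y}; counting gives |τ_{X×Y}| = 70.


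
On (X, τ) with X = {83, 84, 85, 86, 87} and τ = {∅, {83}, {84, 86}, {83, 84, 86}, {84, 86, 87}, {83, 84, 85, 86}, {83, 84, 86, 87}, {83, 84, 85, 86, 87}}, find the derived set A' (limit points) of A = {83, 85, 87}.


A' = {85}

For each x ∈ X, list the open sets U ∈ τ with x ∈ U, then check whether U ∩ (A ∖ {x}) ≠ ∅ for every such U.
  x = 83: open {83} ∋ x has {83} ∩ (A ∖ {83}) = ∅, so x is NOT a limit point.
  x = 84: open {84, 86} ∋ x has {84, 86} ∩ (A ∖ {84}) = ∅, so x is NOT a limit point.
  x = 85: opens ∋ x are {83, 84, 85, 86}, {83, 84, 85, 86, 87}; each meets A ∖ {85}, so x IS a limit point.
  x = 86: open {84, 86} ∋ x has {84, 86} ∩ (A ∖ {86}) = ∅, so x is NOT a limit point.
  x = 87: open {84, 86, 87} ∋ x has {84, 86, 87} ∩ (A ∖ {87}) = ∅, so x is NOT a limit point.
Collecting: A' = {85}.


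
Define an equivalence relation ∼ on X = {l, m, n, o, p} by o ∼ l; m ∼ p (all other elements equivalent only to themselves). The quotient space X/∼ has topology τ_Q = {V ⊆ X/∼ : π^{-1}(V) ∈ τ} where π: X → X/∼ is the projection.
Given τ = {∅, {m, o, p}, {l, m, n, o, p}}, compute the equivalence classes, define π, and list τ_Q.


X/∼ = {[l=o], [m=p], [n]}; |τ_Q| = 2.

Equivalence classes: [l=o], [m=p], [n].
Quotient map π: X → X/∼ sends l ↦ [l=o], m ↦ [m=p], n ↦ [n], o ↦ [l=o], p ↦ [m=p].
For each subset V ⊆ X/∼, compute π^{-1}(V) ⊆ X and check whether π^{-1}(V) ∈ τ. V is open in τ_Q iff π^{-1}(V) ∈ τ.
  V = {}: π^{-1}(V) = ∅ ∈ τ ✓.
  V = {[l=o]}: π^{-1}(V) = {l, o} ∉ τ ✗.
  V = {[m=p]}: π^{-1}(V) = {m, p} ∉ τ ✗.
  V = {[l=o], [m=p]}: π^{-1}(V) = {l, m, o, p} ∉ τ ✗.
  V = {[n]}: π^{-1}(V) = {n} ∉ τ ✗.
  V = {[l=o], [n]}: π^{-1}(V) = {l, n, o} ∉ τ ✗.
  V = {[m=p], [n]}: π^{-1}(V) = {m, n, p} ∉ τ ✗.
  V = {[l=o], [m=p], [n]}: π^{-1}(V) = {l, m, n, o, p} ∈ τ ✓.
Open sets in the quotient: τ_Q = {{}, {[l=o], [m=p], [n]}} (2 elements).


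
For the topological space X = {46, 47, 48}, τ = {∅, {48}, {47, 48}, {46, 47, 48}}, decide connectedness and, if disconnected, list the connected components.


(X, τ) is connected.

Find clopen sets (U ∈ τ with X ∖ U ∈ τ):
  U = ∅, X ∖ U = {46, 47, 48} — both open, so U is clopen.
  U = {46, 47, 48}, X ∖ U = ∅ — both open, so U is clopen.
Only trivial clopens (∅ and X) exist, so (X, τ) is connected.
Compute connected components by grouping points that agree on all clopens:
  component: {46, 47, 48}


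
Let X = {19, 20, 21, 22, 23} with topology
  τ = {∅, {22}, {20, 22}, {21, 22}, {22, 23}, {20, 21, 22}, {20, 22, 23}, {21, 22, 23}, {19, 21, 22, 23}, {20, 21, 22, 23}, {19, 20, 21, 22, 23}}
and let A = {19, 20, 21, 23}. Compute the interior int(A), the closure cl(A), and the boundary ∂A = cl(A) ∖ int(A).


int(A) = ∅, cl(A) = {19, 20, 21, 23}, ∂A = {19, 20, 21, 23}.

Closed sets in (X, τ) are complements of opens:
  closed(X, τ) = {∅, {19}, {20}, {19, 20}, {19, 21}, {19, 23}, {19, 20, 21}, {19, 20, 23}, {19, 21, 23}, {19, 20, 21, 23}, {19, 20, 21, 22, 23}}.
int(A) = ⋃ {U ∈ τ : U ⊆ A}. Opens contained in A: ∅.
Taking the union of these: int(A) = ∅.
cl(A) = ⋂ {C closed : A ⊆ C}. Closed sets containing A: {19, 20, 21, 23}, {19, 20, 21, 22, 23}.
Intersecting these: cl(A) = {19, 20, 21, 23}.
∂A = cl(A) ∖ int(A) = {19, 20, 21, 23} ∖ ∅ = {19, 20, 21, 23}.


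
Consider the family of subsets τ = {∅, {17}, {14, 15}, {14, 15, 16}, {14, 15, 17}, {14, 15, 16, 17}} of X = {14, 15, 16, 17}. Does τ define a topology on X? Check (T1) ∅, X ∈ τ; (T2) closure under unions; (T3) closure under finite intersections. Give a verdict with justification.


τ IS a topology on X.

Axiom (T1): ∅ ∈ τ? Yes; X ∈ τ? Yes.
Axiom (T2/T3): check pairwise unions and intersections of members of τ.
All pairwise intersections and unions checked — each lies in τ. Therefore τ satisfies (T1), (T2), (T3): it IS a topology on X.


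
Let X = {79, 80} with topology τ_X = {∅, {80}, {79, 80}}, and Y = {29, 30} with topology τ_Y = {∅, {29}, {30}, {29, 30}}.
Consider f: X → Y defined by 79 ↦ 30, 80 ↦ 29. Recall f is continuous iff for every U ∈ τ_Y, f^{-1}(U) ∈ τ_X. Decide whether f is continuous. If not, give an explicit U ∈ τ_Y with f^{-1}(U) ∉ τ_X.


f is NOT continuous.

Compute f^{-1}(U) for each U ∈ τ_Y:
  U = ∅: f^{-1}(U) = ∅ ∈ τ_X ✓.
  U = {29}: f^{-1}(U) = {80} ∈ τ_X ✓.
  U = {30}: f^{-1}(U) = {79} ∉ τ_X ✗.
  U = {29, 30}: f^{-1}(U) = {79, 80} ∈ τ_X ✓.
Found U = {30} with f^{-1}(U) = {79} not in τ_X. Therefore f is NOT continuous.


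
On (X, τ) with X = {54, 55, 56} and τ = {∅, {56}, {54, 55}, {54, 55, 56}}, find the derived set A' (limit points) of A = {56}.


A' = ∅

For each x ∈ X, list the open sets U ∈ τ with x ∈ U, then check whether U ∩ (A ∖ {x}) ≠ ∅ for every such U.
  x = 54: open {54, 55} ∋ x has {54, 55} ∩ (A ∖ {54}) = ∅, so x is NOT a limit point.
  x = 55: open {54, 55} ∋ x has {54, 55} ∩ (A ∖ {55}) = ∅, so x is NOT a limit point.
  x = 56: open {56} ∋ x has {56} ∩ (A ∖ {56}) = ∅, so x is NOT a limit point.
Collecting: A' = ∅.


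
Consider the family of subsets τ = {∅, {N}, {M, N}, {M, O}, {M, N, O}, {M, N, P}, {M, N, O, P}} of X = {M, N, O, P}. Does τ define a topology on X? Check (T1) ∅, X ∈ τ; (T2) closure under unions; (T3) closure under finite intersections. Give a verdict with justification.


τ is NOT a topology on X.

Axiom (T1): ∅ ∈ τ? Yes; X ∈ τ? Yes.
Axiom (T2/T3): check pairwise unions and intersections of members of τ.
Counterexample for (T3): {M, N} ∩ {M, O} = {M} ∉ τ. Therefore τ is NOT a topology.


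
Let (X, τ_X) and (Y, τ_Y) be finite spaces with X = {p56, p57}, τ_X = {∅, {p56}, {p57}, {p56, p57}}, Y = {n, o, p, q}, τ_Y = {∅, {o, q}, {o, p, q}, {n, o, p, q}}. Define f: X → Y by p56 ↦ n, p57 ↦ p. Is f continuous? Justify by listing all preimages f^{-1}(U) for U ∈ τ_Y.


f IS continuous.

Compute f^{-1}(U) for each U ∈ τ_Y:
  U = ∅: f^{-1}(U) = ∅ ∈ τ_X ✓.
  U = {o, q}: f^{-1}(U) = ∅ ∈ τ_X ✓.
  U = {o, p, q}: f^{-1}(U) = {p57} ∈ τ_X ✓.
  U = {n, o, p, q}: f^{-1}(U) = {p56, p57} ∈ τ_X ✓.
Every preimage lies in τ_X, so f IS continuous.


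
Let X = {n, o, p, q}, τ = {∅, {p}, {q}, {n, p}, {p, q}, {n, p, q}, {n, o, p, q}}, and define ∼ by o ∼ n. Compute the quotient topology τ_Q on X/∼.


X/∼ = {[n=o], [p], [q]}; |τ_Q| = 5.

Equivalence classes: [n=o], [p], [q].
Quotient map π: X → X/∼ sends n ↦ [n=o], o ↦ [n=o], p ↦ [p], q ↦ [q].
For each subset V ⊆ X/∼, compute π^{-1}(V) ⊆ X and check whether π^{-1}(V) ∈ τ. V is open in τ_Q iff π^{-1}(V) ∈ τ.
  V = {}: π^{-1}(V) = ∅ ∈ τ ✓.
  V = {[n=o]}: π^{-1}(V) = {n, o} ∉ τ ✗.
  V = {[p]}: π^{-1}(V) = {p} ∈ τ ✓.
  V = {[n=o], [p]}: π^{-1}(V) = {n, o, p} ∉ τ ✗.
  V = {[q]}: π^{-1}(V) = {q} ∈ τ ✓.
  V = {[n=o], [q]}: π^{-1}(V) = {n, o, q} ∉ τ ✗.
  V = {[p], [q]}: π^{-1}(V) = {p, q} ∈ τ ✓.
  V = {[n=o], [p], [q]}: π^{-1}(V) = {n, o, p, q} ∈ τ ✓.
Open sets in the quotient: τ_Q = {{}, {[p]}, {[q]}, {[p], [q]}, {[n=o], [p], [q]}} (5 elements).


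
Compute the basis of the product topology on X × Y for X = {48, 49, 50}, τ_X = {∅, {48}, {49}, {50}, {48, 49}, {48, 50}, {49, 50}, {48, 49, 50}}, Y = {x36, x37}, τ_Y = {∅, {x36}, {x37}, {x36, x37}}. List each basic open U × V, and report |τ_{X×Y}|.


Basis B = {∅ × ∅, {48} × {x36}, {48} × {x37}, {49} × {x36}, {49} × {x37}, {50} × {x36}, {50} × {x37}, {48} × {x36, x37}, {48, 49} × {x36}, {48, 50} × {x36}, {48, 49} × {x37}, {48, 50} × {x37}, {49} × {x36, x37}, {49, 50} × {x36}, {49, 50} × {x37}, {50} × {x36, x37}, {48, 49, 50} × {x36}, {48, 49, 50} × {x37}, {48, 49} × {x36, x37}, {48, 50} × {x36, x37}, {49, 50} × {x36, x37}, {48, 49, 50} × {x36, x37}}; |τ_{X×Y}| = 64.

Enumerate products U × V with U ∈ τ_X, V ∈ τ_Y (deduplicated):
  ∅ × ∅ = {} (∅)
  {48} × {x36} = {(48,x36)}
  {48} × {x37} = {(48,x37)}
  {49} × {x36} = {(49,x36)}
  {49} × {x37} = {(49,x37)}
  {50} × {x36} = {(50,x36)}
  {50} × {x37} = {(50,x37)}
  {48} × {x36, x37} = {(48,x36), (48,x37)}
  {48, 49} × {x36} = {(48,x36), (49,x36)}
  {48, 50} × {x36} = {(48,x36), (50,x36)}
  {48, 49} × {x37} = {(48,x37), (49,x37)}
  {48, 50} × {x37} = {(48,x37), (50,x37)}
  {49} × {x36, x37} = {(49,x36), (49,x37)}
  {49, 50} × {x36} = {(49,x36), (50,x36)}
  {49, 50} × {x37} = {(49,x37), (50,x37)}
  {50} × {x36, x37} = {(50,x36), (50,x37)}
  {48, 49, 50} × {x36} = {(48,x36), (49,x36), (50,x36)}
  {48, 49, 50} × {x37} = {(48,x37), (49,x37), (50,x37)}
  {48, 49} × {x36, x37} = {(48,x36), (48,x37), (49,x36), (49,x37)}
  {48, 50} × {x36, x37} = {(48,x36), (48,x37), (50,x36), (50,x37)}
  {49, 50} × {x36, x37} = {(49,x36), (49,x37), (50,x36), (50,x37)}
  {48, 49, 50} × {x36, x37} = {(48,x36), (48,x37), (49,x36), (49,x37), (50,x36), (50,x37)}
These 22 distinct sets form the basis B.
Close under arbitrary unions to get τ_{X×Y}; counting gives |τ_{X×Y}| = 64.


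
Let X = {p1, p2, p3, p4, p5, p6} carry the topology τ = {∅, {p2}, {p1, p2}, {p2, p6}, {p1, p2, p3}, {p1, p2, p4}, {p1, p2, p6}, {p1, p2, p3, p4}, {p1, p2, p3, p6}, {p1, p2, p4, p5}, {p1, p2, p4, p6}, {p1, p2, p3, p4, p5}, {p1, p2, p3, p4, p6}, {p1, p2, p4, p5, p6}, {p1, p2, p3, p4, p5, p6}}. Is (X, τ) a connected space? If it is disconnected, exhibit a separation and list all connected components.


(X, τ) is connected.

Find clopen sets (U ∈ τ with X ∖ U ∈ τ):
  U = ∅, X ∖ U = {p1, p2, p3, p4, p5, p6} — both open, so U is clopen.
  U = {p1, p2, p3, p4, p5, p6}, X ∖ U = ∅ — both open, so U is clopen.
Only trivial clopens (∅ and X) exist, so (X, τ) is connected.
Compute connected components by grouping points that agree on all clopens:
  component: {p1, p2, p3, p4, p5, p6}


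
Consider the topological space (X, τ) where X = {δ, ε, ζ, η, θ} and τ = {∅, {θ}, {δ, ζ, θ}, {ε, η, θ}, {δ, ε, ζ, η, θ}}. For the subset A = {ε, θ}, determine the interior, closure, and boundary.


int(A) = {θ}, cl(A) = {δ, ε, ζ, η, θ}, ∂A = {δ, ε, ζ, η}.

Closed sets in (X, τ) are complements of opens:
  closed(X, τ) = {∅, {δ, ζ}, {ε, η}, {δ, ε, ζ, η}, {δ, ε, ζ, η, θ}}.
int(A) = ⋃ {U ∈ τ : U ⊆ A}. Opens contained in A: ∅, {θ}.
Taking the union of these: int(A) = {θ}.
cl(A) = ⋂ {C closed : A ⊆ C}. Closed sets containing A: {δ, ε, ζ, η, θ}.
Intersecting these: cl(A) = {δ, ε, ζ, η, θ}.
∂A = cl(A) ∖ int(A) = {δ, ε, ζ, η, θ} ∖ {θ} = {δ, ε, ζ, η}.


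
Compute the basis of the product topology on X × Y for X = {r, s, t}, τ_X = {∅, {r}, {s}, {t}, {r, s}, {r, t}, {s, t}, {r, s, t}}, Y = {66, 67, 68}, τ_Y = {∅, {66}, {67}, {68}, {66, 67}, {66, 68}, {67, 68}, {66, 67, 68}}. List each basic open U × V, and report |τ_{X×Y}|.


Basis B = {∅ × ∅, {r} × {66}, {r} × {67}, {r} × {68}, {s} × {66}, {s} × {67}, {s} × {68}, {t} × {66}, {t} × {67}, {t} × {68}, {r} × {66, 67}, {r} × {66, 68}, {r, s} × {66}, {r, t} × {66}, {r} × {67, 68}, {r, s} × {67}, {r, t} × {67}, {r, s} × {68}, {r, t} × {68}, {s} × {66, 67}, {s} × {66, 68}, {s, t} × {66}, {s} × {67, 68}, {s, t} × {67}, {s, t} × {68}, {t} × {66, 67}, {t} × {66, 68}, {t} × {67, 68}, {r} × {66, 67, 68}, {r, s, t} × {66}, {r, s, t} × {67}, {r, s, t} × {68}, {s} × {66, 67, 68}, {t} × {66, 67, 68}, {r, s} × {66, 67}, {r, t} × {66, 67}, {r, s} × {66, 68}, {r, t} × {66, 68}, {r, s} × {67, 68}, {r, t} × {67, 68}, {s, t} × {66, 67}, {s, t} × {66, 68}, {s, t} × {67, 68}, {r, s} × {66, 67, 68}, {r, t} × {66, 67, 68}, {r, s, t} × {66, 67}, {r, s, t} × {66, 68}, {r, s, t} × {67, 68}, {s, t} × {66, 67, 68}, {r, s, t} × {66, 67, 68}}; |τ_{X×Y}| = 512.

Enumerate products U × V with U ∈ τ_X, V ∈ τ_Y (deduplicated):
  ∅ × ∅ = {} (∅)
  {r} × {66} = {(r,66)}
  {r} × {67} = {(r,67)}
  {r} × {68} = {(r,68)}
  {s} × {66} = {(s,66)}
  {s} × {67} = {(s,67)}
  {s} × {68} = {(s,68)}
  {t} × {66} = {(t,66)}
  {t} × {67} = {(t,67)}
  {t} × {68} = {(t,68)}
  {r} × {66, 67} = {(r,66), (r,67)}
  {r} × {66, 68} = {(r,66), (r,68)}
  {r, s} × {66} = {(r,66), (s,66)}
  {r, t} × {66} = {(r,66), (t,66)}
  {r} × {67, 68} = {(r,67), (r,68)}
  {r, s} × {67} = {(r,67), (s,67)}
  {r, t} × {67} = {(r,67), (t,67)}
  {r, s} × {68} = {(r,68), (s,68)}
  {r, t} × {68} = {(r,68), (t,68)}
  {s} × {66, 67} = {(s,66), (s,67)}
  {s} × {66, 68} = {(s,66), (s,68)}
  {s, t} × {66} = {(s,66), (t,66)}
  {s} × {67, 68} = {(s,67), (s,68)}
  {s, t} × {67} = {(s,67), (t,67)}
  {s, t} × {68} = {(s,68), (t,68)}
  {t} × {66, 67} = {(t,66), (t,67)}
  {t} × {66, 68} = {(t,66), (t,68)}
  {t} × {67, 68} = {(t,67), (t,68)}
  {r} × {66, 67, 68} = {(r,66), (r,67), (r,68)}
  {r, s, t} × {66} = {(r,66), (s,66), (t,66)}
  {r, s, t} × {67} = {(r,67), (s,67), (t,67)}
  {r, s, t} × {68} = {(r,68), (s,68), (t,68)}
  {s} × {66, 67, 68} = {(s,66), (s,67), (s,68)}
  {t} × {66, 67, 68} = {(t,66), (t,67), (t,68)}
  {r, s} × {66, 67} = {(r,66), (r,67), (s,66), (s,67)}
  {r, t} × {66, 67} = {(r,66), (r,67), (t,66), (t,67)}
  {r, s} × {66, 68} = {(r,66), (r,68), (s,66), (s,68)}
  {r, t} × {66, 68} = {(r,66), (r,68), (t,66), (t,68)}
  {r, s} × {67, 68} = {(r,67), (r,68), (s,67), (s,68)}
  {r, t} × {67, 68} = {(r,67), (r,68), (t,67), (t,68)}
  {s, t} × {66, 67} = {(s,66), (s,67), (t,66), (t,67)}
  {s, t} × {66, 68} = {(s,66), (s,68), (t,66), (t,68)}
  {s, t} × {67, 68} = {(s,67), (s,68), (t,67), (t,68)}
  {r, s} × {66, 67, 68} = {(r,66), (r,67), (r,68), (s,66), (s,67), (s,68)}
  {r, t} × {66, 67, 68} = {(r,66), (r,67), (r,68), (t,66), (t,67), (t,68)}
  {r, s, t} × {66, 67} = {(r,66), (r,67), (s,66), (s,67), (t,66), (t,67)}
  {r, s, t} × {66, 68} = {(r,66), (r,68), (s,66), (s,68), (t,66), (t,68)}
  {r, s, t} × {67, 68} = {(r,67), (r,68), (s,67), (s,68), (t,67), (t,68)}
  {s, t} × {66, 67, 68} = {(s,66), (s,67), (s,68), (t,66), (t,67), (t,68)}
  {r, s, t} × {66, 67, 68} = {(r,66), (r,67), (r,68), (s,66), (s,67), (s,68), (t,66), (t,67), (t,68)}
These 50 distinct sets form the basis B.
Close under arbitrary unions to get τ_{X×Y}; counting gives |τ_{X×Y}| = 512.


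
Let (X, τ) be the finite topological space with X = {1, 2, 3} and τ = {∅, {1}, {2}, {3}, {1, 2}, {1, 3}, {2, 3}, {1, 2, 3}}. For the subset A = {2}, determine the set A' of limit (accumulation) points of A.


A' = ∅

For each x ∈ X, list the open sets U ∈ τ with x ∈ U, then check whether U ∩ (A ∖ {x}) ≠ ∅ for every such U.
  x = 1: open {1} ∋ x has {1} ∩ (A ∖ {1}) = ∅, so x is NOT a limit point.
  x = 2: open {2} ∋ x has {2} ∩ (A ∖ {2}) = ∅, so x is NOT a limit point.
  x = 3: open {3} ∋ x has {3} ∩ (A ∖ {3}) = ∅, so x is NOT a limit point.
Collecting: A' = ∅.


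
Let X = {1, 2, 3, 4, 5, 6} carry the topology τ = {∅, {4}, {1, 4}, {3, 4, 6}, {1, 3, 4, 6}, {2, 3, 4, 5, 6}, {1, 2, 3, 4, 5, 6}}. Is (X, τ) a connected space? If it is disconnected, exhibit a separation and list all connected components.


(X, τ) is connected.

Find clopen sets (U ∈ τ with X ∖ U ∈ τ):
  U = ∅, X ∖ U = {1, 2, 3, 4, 5, 6} — both open, so U is clopen.
  U = {1, 2, 3, 4, 5, 6}, X ∖ U = ∅ — both open, so U is clopen.
Only trivial clopens (∅ and X) exist, so (X, τ) is connected.
Compute connected components by grouping points that agree on all clopens:
  component: {1, 2, 3, 4, 5, 6}


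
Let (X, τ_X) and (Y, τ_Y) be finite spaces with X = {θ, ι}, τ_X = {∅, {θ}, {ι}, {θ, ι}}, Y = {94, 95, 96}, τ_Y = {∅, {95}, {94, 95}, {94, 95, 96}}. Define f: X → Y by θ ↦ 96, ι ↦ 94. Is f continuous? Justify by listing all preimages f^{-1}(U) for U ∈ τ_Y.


f IS continuous.

Compute f^{-1}(U) for each U ∈ τ_Y:
  U = ∅: f^{-1}(U) = ∅ ∈ τ_X ✓.
  U = {95}: f^{-1}(U) = ∅ ∈ τ_X ✓.
  U = {94, 95}: f^{-1}(U) = {ι} ∈ τ_X ✓.
  U = {94, 95, 96}: f^{-1}(U) = {θ, ι} ∈ τ_X ✓.
Every preimage lies in τ_X, so f IS continuous.


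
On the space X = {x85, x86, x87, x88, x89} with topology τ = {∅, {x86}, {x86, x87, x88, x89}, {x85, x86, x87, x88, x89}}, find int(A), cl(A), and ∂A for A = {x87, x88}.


int(A) = ∅, cl(A) = {x85, x87, x88, x89}, ∂A = {x85, x87, x88, x89}.

Closed sets in (X, τ) are complements of opens:
  closed(X, τ) = {∅, {x85}, {x85, x87, x88, x89}, {x85, x86, x87, x88, x89}}.
int(A) = ⋃ {U ∈ τ : U ⊆ A}. Opens contained in A: ∅.
Taking the union of these: int(A) = ∅.
cl(A) = ⋂ {C closed : A ⊆ C}. Closed sets containing A: {x85, x87, x88, x89}, {x85, x86, x87, x88, x89}.
Intersecting these: cl(A) = {x85, x87, x88, x89}.
∂A = cl(A) ∖ int(A) = {x85, x87, x88, x89} ∖ ∅ = {x85, x87, x88, x89}.


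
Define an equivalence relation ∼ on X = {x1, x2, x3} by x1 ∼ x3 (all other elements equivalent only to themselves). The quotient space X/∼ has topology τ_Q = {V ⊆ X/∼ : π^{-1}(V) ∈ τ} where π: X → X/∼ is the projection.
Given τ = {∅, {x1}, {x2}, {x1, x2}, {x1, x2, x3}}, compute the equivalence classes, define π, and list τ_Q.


X/∼ = {[x1=x3], [x2]}; |τ_Q| = 3.

Equivalence classes: [x1=x3], [x2].
Quotient map π: X → X/∼ sends x1 ↦ [x1=x3], x2 ↦ [x2], x3 ↦ [x1=x3].
For each subset V ⊆ X/∼, compute π^{-1}(V) ⊆ X and check whether π^{-1}(V) ∈ τ. V is open in τ_Q iff π^{-1}(V) ∈ τ.
  V = {}: π^{-1}(V) = ∅ ∈ τ ✓.
  V = {[x1=x3]}: π^{-1}(V) = {x1, x3} ∉ τ ✗.
  V = {[x2]}: π^{-1}(V) = {x2} ∈ τ ✓.
  V = {[x1=x3], [x2]}: π^{-1}(V) = {x1, x2, x3} ∈ τ ✓.
Open sets in the quotient: τ_Q = {{}, {[x2]}, {[x1=x3], [x2]}} (3 elements).


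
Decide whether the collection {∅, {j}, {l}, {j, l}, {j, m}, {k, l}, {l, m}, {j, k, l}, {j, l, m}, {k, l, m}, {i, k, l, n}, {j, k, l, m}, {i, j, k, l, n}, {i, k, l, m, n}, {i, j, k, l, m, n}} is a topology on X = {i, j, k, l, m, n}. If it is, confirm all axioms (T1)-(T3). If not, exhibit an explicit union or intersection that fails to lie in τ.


τ is NOT a topology on X.

Axiom (T1): ∅ ∈ τ? Yes; X ∈ τ? Yes.
Axiom (T2/T3): check pairwise unions and intersections of members of τ.
Counterexample for (T3): {j, m} ∩ {l, m} = {m} ∉ τ. Therefore τ is NOT a topology.


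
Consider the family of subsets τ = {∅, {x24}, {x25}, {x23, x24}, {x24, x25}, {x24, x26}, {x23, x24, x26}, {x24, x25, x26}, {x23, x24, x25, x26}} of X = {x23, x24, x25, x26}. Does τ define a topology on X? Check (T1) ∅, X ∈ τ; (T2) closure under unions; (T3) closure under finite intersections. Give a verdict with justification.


τ is NOT a topology on X.

Axiom (T1): ∅ ∈ τ? Yes; X ∈ τ? Yes.
Axiom (T2/T3): check pairwise unions and intersections of members of τ.
Counterexample for (T2): {x25} ∪ {x23, x24} = {x23, x24, x25} ∉ τ. Therefore τ is NOT a topology.


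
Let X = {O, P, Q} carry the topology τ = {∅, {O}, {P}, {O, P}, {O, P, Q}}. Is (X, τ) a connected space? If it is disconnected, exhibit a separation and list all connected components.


(X, τ) is connected.

Find clopen sets (U ∈ τ with X ∖ U ∈ τ):
  U = ∅, X ∖ U = {O, P, Q} — both open, so U is clopen.
  U = {O, P, Q}, X ∖ U = ∅ — both open, so U is clopen.
Only trivial clopens (∅ and X) exist, so (X, τ) is connected.
Compute connected components by grouping points that agree on all clopens:
  component: {O, P, Q}


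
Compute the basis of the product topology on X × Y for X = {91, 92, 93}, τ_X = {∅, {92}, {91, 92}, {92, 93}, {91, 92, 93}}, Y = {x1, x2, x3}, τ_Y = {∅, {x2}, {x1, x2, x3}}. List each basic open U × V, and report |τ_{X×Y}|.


Basis B = {∅ × ∅, {92} × {x2}, {91, 92} × {x2}, {92, 93} × {x2}, {91, 92, 93} × {x2}, {92} × {x1, x2, x3}, {91, 92} × {x1, x2, x3}, {92, 93} × {x1, x2, x3}, {91, 92, 93} × {x1, x2, x3}}; |τ_{X×Y}| = 14.

Enumerate products U × V with U ∈ τ_X, V ∈ τ_Y (deduplicated):
  ∅ × ∅ = {} (∅)
  {92} × {x2} = {(92,x2)}
  {91, 92} × {x2} = {(91,x2), (92,x2)}
  {92, 93} × {x2} = {(92,x2), (93,x2)}
  {91, 92, 93} × {x2} = {(91,x2), (92,x2), (93,x2)}
  {92} × {x1, x2, x3} = {(92,x1), (92,x2), (92,x3)}
  {91, 92} × {x1, x2, x3} = {(91,x1), (91,x2), (91,x3), (92,x1), (92,x2), (92,x3)}
  {92, 93} × {x1, x2, x3} = {(92,x1), (92,x2), (92,x3), (93,x1), (93,x2), (93,x3)}
  {91, 92, 93} × {x1, x2, x3} = {(91,x1), (91,x2), (91,x3), (92,x1), (92,x2), (92,x3), (93,x1), (93,x2), (93,x3)}
These 9 distinct sets form the basis B.
Close under arbitrary unions to get τ_{X×Y}; counting gives |τ_{X×Y}| = 14.


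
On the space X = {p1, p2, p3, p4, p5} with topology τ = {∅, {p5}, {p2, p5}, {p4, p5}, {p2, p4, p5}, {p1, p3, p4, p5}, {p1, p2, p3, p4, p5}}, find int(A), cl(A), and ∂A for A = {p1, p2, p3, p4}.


int(A) = ∅, cl(A) = {p1, p2, p3, p4}, ∂A = {p1, p2, p3, p4}.

Closed sets in (X, τ) are complements of opens:
  closed(X, τ) = {∅, {p2}, {p1, p3}, {p1, p2, p3}, {p1, p3, p4}, {p1, p2, p3, p4}, {p1, p2, p3, p4, p5}}.
int(A) = ⋃ {U ∈ τ : U ⊆ A}. Opens contained in A: ∅.
Taking the union of these: int(A) = ∅.
cl(A) = ⋂ {C closed : A ⊆ C}. Closed sets containing A: {p1, p2, p3, p4}, {p1, p2, p3, p4, p5}.
Intersecting these: cl(A) = {p1, p2, p3, p4}.
∂A = cl(A) ∖ int(A) = {p1, p2, p3, p4} ∖ ∅ = {p1, p2, p3, p4}.


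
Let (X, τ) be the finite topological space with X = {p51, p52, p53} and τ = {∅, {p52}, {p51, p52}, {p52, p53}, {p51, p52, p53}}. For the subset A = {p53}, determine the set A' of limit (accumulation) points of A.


A' = ∅

For each x ∈ X, list the open sets U ∈ τ with x ∈ U, then check whether U ∩ (A ∖ {x}) ≠ ∅ for every such U.
  x = p51: open {p51, p52} ∋ x has {p51, p52} ∩ (A ∖ {p51}) = ∅, so x is NOT a limit point.
  x = p52: open {p52} ∋ x has {p52} ∩ (A ∖ {p52}) = ∅, so x is NOT a limit point.
  x = p53: open {p52, p53} ∋ x has {p52, p53} ∩ (A ∖ {p53}) = ∅, so x is NOT a limit point.
Collecting: A' = ∅.


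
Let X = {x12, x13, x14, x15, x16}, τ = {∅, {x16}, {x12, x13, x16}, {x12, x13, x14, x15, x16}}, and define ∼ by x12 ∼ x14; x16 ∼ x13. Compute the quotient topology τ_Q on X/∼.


X/∼ = {[x12=x14], [x13=x16], [x15]}; |τ_Q| = 2.

Equivalence classes: [x12=x14], [x13=x16], [x15].
Quotient map π: X → X/∼ sends x12 ↦ [x12=x14], x13 ↦ [x13=x16], x14 ↦ [x12=x14], x15 ↦ [x15], x16 ↦ [x13=x16].
For each subset V ⊆ X/∼, compute π^{-1}(V) ⊆ X and check whether π^{-1}(V) ∈ τ. V is open in τ_Q iff π^{-1}(V) ∈ τ.
  V = {}: π^{-1}(V) = ∅ ∈ τ ✓.
  V = {[x12=x14]}: π^{-1}(V) = {x12, x14} ∉ τ ✗.
  V = {[x13=x16]}: π^{-1}(V) = {x13, x16} ∉ τ ✗.
  V = {[x12=x14], [x13=x16]}: π^{-1}(V) = {x12, x13, x14, x16} ∉ τ ✗.
  V = {[x15]}: π^{-1}(V) = {x15} ∉ τ ✗.
  V = {[x12=x14], [x15]}: π^{-1}(V) = {x12, x14, x15} ∉ τ ✗.
  V = {[x13=x16], [x15]}: π^{-1}(V) = {x13, x15, x16} ∉ τ ✗.
  V = {[x12=x14], [x13=x16], [x15]}: π^{-1}(V) = {x12, x13, x14, x15, x16} ∈ τ ✓.
Open sets in the quotient: τ_Q = {{}, {[x12=x14], [x13=x16], [x15]}} (2 elements).


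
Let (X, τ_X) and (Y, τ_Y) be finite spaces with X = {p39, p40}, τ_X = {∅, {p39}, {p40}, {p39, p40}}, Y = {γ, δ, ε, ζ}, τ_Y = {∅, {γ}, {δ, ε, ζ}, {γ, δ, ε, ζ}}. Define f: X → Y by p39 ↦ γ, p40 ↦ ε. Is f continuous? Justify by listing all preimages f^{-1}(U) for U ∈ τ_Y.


f IS continuous.

Compute f^{-1}(U) for each U ∈ τ_Y:
  U = ∅: f^{-1}(U) = ∅ ∈ τ_X ✓.
  U = {γ}: f^{-1}(U) = {p39} ∈ τ_X ✓.
  U = {δ, ε, ζ}: f^{-1}(U) = {p40} ∈ τ_X ✓.
  U = {γ, δ, ε, ζ}: f^{-1}(U) = {p39, p40} ∈ τ_X ✓.
Every preimage lies in τ_X, so f IS continuous.


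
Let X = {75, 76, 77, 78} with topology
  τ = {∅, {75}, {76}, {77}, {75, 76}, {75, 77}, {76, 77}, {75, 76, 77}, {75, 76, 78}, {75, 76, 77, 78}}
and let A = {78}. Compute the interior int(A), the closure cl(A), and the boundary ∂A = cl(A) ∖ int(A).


int(A) = ∅, cl(A) = {78}, ∂A = {78}.

Closed sets in (X, τ) are complements of opens:
  closed(X, τ) = {∅, {77}, {78}, {75, 78}, {76, 78}, {77, 78}, {75, 76, 78}, {75, 77, 78}, {76, 77, 78}, {75, 76, 77, 78}}.
int(A) = ⋃ {U ∈ τ : U ⊆ A}. Opens contained in A: ∅.
Taking the union of these: int(A) = ∅.
cl(A) = ⋂ {C closed : A ⊆ C}. Closed sets containing A: {78}, {75, 78}, {76, 78}, {77, 78}, {75, 76, 78}, {75, 77, 78}, {76, 77, 78}, {75, 76, 77, 78}.
Intersecting these: cl(A) = {78}.
∂A = cl(A) ∖ int(A) = {78} ∖ ∅ = {78}.


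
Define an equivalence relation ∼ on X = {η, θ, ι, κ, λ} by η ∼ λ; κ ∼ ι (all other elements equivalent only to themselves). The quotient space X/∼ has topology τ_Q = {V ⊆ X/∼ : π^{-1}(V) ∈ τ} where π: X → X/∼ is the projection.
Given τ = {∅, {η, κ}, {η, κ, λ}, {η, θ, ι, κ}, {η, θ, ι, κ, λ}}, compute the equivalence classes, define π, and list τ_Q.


X/∼ = {[η=λ], [θ], [ι=κ]}; |τ_Q| = 2.

Equivalence classes: [η=λ], [θ], [ι=κ].
Quotient map π: X → X/∼ sends η ↦ [η=λ], θ ↦ [θ], ι ↦ [ι=κ], κ ↦ [ι=κ], λ ↦ [η=λ].
For each subset V ⊆ X/∼, compute π^{-1}(V) ⊆ X and check whether π^{-1}(V) ∈ τ. V is open in τ_Q iff π^{-1}(V) ∈ τ.
  V = {}: π^{-1}(V) = ∅ ∈ τ ✓.
  V = {[η=λ]}: π^{-1}(V) = {η, λ} ∉ τ ✗.
  V = {[θ]}: π^{-1}(V) = {θ} ∉ τ ✗.
  V = {[η=λ], [θ]}: π^{-1}(V) = {η, θ, λ} ∉ τ ✗.
  V = {[ι=κ]}: π^{-1}(V) = {ι, κ} ∉ τ ✗.
  V = {[η=λ], [ι=κ]}: π^{-1}(V) = {η, ι, κ, λ} ∉ τ ✗.
  V = {[θ], [ι=κ]}: π^{-1}(V) = {θ, ι, κ} ∉ τ ✗.
  V = {[η=λ], [θ], [ι=κ]}: π^{-1}(V) = {η, θ, ι, κ, λ} ∈ τ ✓.
Open sets in the quotient: τ_Q = {{}, {[η=λ], [θ], [ι=κ]}} (2 elements).


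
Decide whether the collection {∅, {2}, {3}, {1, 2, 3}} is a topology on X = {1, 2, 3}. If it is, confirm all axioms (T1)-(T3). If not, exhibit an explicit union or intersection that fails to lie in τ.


τ is NOT a topology on X.

Axiom (T1): ∅ ∈ τ? Yes; X ∈ τ? Yes.
Axiom (T2/T3): check pairwise unions and intersections of members of τ.
Counterexample for (T2): {2} ∪ {3} = {2, 3} ∉ τ. Therefore τ is NOT a topology.


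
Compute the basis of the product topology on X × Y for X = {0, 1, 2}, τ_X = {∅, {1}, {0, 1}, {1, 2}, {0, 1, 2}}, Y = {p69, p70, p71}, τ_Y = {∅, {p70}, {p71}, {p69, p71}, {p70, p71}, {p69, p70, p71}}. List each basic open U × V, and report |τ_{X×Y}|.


Basis B = {∅ × ∅, {1} × {p70}, {1} × {p71}, {0, 1} × {p70}, {0, 1} × {p71}, {1} × {p69, p71}, {1} × {p70, p71}, {1, 2} × {p70}, {1, 2} × {p71}, {0, 1, 2} × {p70}, {0, 1, 2} × {p71}, {1} × {p69, p70, p71}, {0, 1} × {p69, p71}, {0, 1} × {p70, p71}, {1, 2} × {p69, p71}, {1, 2} × {p70, p71}, {0, 1} × {p69, p70, p71}, {0, 1, 2} × {p69, p71}, {0, 1, 2} × {p70, p71}, {1, 2} × {p69, p70, p71}, {0, 1, 2} × {p69, p70, p71}}; |τ_{X×Y}| = 70.

Enumerate products U × V with U ∈ τ_X, V ∈ τ_Y (deduplicated):
  ∅ × ∅ = {} (∅)
  {1} × {p70} = {(1,p70)}
  {1} × {p71} = {(1,p71)}
  {0, 1} × {p70} = {(0,p70), (1,p70)}
  {0, 1} × {p71} = {(0,p71), (1,p71)}
  {1} × {p69, p71} = {(1,p69), (1,p71)}
  {1} × {p70, p71} = {(1,p70), (1,p71)}
  {1, 2} × {p70} = {(1,p70), (2,p70)}
  {1, 2} × {p71} = {(1,p71), (2,p71)}
  {0, 1, 2} × {p70} = {(0,p70), (1,p70), (2,p70)}
  {0, 1, 2} × {p71} = {(0,p71), (1,p71), (2,p71)}
  {1} × {p69, p70, p71} = {(1,p69), (1,p70), (1,p71)}
  {0, 1} × {p69, p71} = {(0,p69), (0,p71), (1,p69), (1,p71)}
  {0, 1} × {p70, p71} = {(0,p70), (0,p71), (1,p70), (1,p71)}
  {1, 2} × {p69, p71} = {(1,p69), (1,p71), (2,p69), (2,p71)}
  {1, 2} × {p70, p71} = {(1,p70), (1,p71), (2,p70), (2,p71)}
  {0, 1} × {p69, p70, p71} = {(0,p69), (0,p70), (0,p71), (1,p69), (1,p70), (1,p71)}
  {0, 1, 2} × {p69, p71} = {(0,p69), (0,p71), (1,p69), (1,p71), (2,p69), (2,p71)}
  {0, 1, 2} × {p70, p71} = {(0,p70), (0,p71), (1,p70), (1,p71), (2,p70), (2,p71)}
  {1, 2} × {p69, p70, p71} = {(1,p69), (1,p70), (1,p71), (2,p69), (2,p70), (2,p71)}
  {0, 1, 2} × {p69, p70, p71} = {(0,p69), (0,p70), (0,p71), (1,p69), (1,p70), (1,p71), (2,p69), (2,p70), (2,p71)}
These 21 distinct sets form the basis B.
Close under arbitrary unions to get τ_{X×Y}; counting gives |τ_{X×Y}| = 70.


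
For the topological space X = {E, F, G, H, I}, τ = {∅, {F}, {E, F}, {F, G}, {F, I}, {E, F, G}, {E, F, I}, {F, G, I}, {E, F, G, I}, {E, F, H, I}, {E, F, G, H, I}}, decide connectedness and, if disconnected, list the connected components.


(X, τ) is connected.

Find clopen sets (U ∈ τ with X ∖ U ∈ τ):
  U = ∅, X ∖ U = {E, F, G, H, I} — both open, so U is clopen.
  U = {E, F, G, H, I}, X ∖ U = ∅ — both open, so U is clopen.
Only trivial clopens (∅ and X) exist, so (X, τ) is connected.
Compute connected components by grouping points that agree on all clopens:
  component: {E, F, G, H, I}


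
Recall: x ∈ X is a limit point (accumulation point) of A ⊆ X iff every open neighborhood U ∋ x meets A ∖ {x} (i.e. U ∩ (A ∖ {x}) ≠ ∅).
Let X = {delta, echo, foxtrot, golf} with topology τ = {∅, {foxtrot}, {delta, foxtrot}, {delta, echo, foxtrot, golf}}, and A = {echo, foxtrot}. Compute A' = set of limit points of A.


A' = {delta, echo, golf}

For each x ∈ X, list the open sets U ∈ τ with x ∈ U, then check whether U ∩ (A ∖ {x}) ≠ ∅ for every such U.
  x = delta: opens ∋ x are {delta, foxtrot}, {delta, echo, foxtrot, golf}; each meets A ∖ {delta}, so x IS a limit point.
  x = echo: opens ∋ x are {delta, echo, foxtrot, golf}; each meets A ∖ {echo}, so x IS a limit point.
  x = foxtrot: open {foxtrot} ∋ x has {foxtrot} ∩ (A ∖ {foxtrot}) = ∅, so x is NOT a limit point.
  x = golf: opens ∋ x are {delta, echo, foxtrot, golf}; each meets A ∖ {golf}, so x IS a limit point.
Collecting: A' = {delta, echo, golf}.


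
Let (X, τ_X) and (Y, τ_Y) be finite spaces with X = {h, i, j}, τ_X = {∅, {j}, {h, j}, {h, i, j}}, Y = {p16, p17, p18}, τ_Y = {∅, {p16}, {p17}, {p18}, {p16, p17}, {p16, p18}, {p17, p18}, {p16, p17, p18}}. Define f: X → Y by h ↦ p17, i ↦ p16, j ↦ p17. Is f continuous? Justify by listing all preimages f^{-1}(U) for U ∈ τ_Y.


f is NOT continuous.

Compute f^{-1}(U) for each U ∈ τ_Y:
  U = ∅: f^{-1}(U) = ∅ ∈ τ_X ✓.
  U = {p16}: f^{-1}(U) = {i} ∉ τ_X ✗.
  U = {p17}: f^{-1}(U) = {h, j} ∈ τ_X ✓.
  U = {p18}: f^{-1}(U) = ∅ ∈ τ_X ✓.
  U = {p16, p17}: f^{-1}(U) = {h, i, j} ∈ τ_X ✓.
  U = {p16, p18}: f^{-1}(U) = {i} ∉ τ_X ✗.
  U = {p17, p18}: f^{-1}(U) = {h, j} ∈ τ_X ✓.
  U = {p16, p17, p18}: f^{-1}(U) = {h, i, j} ∈ τ_X ✓.
Found U = {p16} with f^{-1}(U) = {i} not in τ_X. Therefore f is NOT continuous.


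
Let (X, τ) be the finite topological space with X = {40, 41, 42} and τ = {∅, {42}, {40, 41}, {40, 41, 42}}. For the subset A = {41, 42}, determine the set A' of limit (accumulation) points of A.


A' = {40}

For each x ∈ X, list the open sets U ∈ τ with x ∈ U, then check whether U ∩ (A ∖ {x}) ≠ ∅ for every such U.
  x = 40: opens ∋ x are {40, 41}, {40, 41, 42}; each meets A ∖ {40}, so x IS a limit point.
  x = 41: open {40, 41} ∋ x has {40, 41} ∩ (A ∖ {41}) = ∅, so x is NOT a limit point.
  x = 42: open {42} ∋ x has {42} ∩ (A ∖ {42}) = ∅, so x is NOT a limit point.
Collecting: A' = {40}.


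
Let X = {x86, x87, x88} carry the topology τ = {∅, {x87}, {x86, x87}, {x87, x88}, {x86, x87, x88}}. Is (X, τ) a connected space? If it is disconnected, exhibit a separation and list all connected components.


(X, τ) is connected.

Find clopen sets (U ∈ τ with X ∖ U ∈ τ):
  U = ∅, X ∖ U = {x86, x87, x88} — both open, so U is clopen.
  U = {x86, x87, x88}, X ∖ U = ∅ — both open, so U is clopen.
Only trivial clopens (∅ and X) exist, so (X, τ) is connected.
Compute connected components by grouping points that agree on all clopens:
  component: {x86, x87, x88}


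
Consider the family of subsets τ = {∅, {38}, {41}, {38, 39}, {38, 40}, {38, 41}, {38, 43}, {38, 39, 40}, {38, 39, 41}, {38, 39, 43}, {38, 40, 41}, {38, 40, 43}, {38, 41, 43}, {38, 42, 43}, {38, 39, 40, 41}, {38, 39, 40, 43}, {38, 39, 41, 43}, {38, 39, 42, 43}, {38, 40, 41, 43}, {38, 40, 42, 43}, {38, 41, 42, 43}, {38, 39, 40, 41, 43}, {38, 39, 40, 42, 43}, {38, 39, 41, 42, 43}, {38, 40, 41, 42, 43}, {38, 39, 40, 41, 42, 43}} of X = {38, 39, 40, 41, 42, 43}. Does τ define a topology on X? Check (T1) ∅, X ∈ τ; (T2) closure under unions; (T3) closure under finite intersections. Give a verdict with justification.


τ IS a topology on X.

Axiom (T1): ∅ ∈ τ? Yes; X ∈ τ? Yes.
Axiom (T2/T3): check pairwise unions and intersections of members of τ.
All pairwise intersections and unions checked — each lies in τ. Therefore τ satisfies (T1), (T2), (T3): it IS a topology on X.


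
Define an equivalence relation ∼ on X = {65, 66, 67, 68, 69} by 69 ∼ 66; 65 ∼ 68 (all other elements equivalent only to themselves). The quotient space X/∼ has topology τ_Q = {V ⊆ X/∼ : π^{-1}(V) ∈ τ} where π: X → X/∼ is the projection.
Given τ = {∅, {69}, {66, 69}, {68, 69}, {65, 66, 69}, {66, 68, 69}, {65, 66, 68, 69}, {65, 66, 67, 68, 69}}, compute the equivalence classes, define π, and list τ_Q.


X/∼ = {[65=68], [66=69], [67]}; |τ_Q| = 4.

Equivalence classes: [65=68], [66=69], [67].
Quotient map π: X → X/∼ sends 65 ↦ [65=68], 66 ↦ [66=69], 67 ↦ [67], 68 ↦ [65=68], 69 ↦ [66=69].
For each subset V ⊆ X/∼, compute π^{-1}(V) ⊆ X and check whether π^{-1}(V) ∈ τ. V is open in τ_Q iff π^{-1}(V) ∈ τ.
  V = {}: π^{-1}(V) = ∅ ∈ τ ✓.
  V = {[65=68]}: π^{-1}(V) = {65, 68} ∉ τ ✗.
  V = {[66=69]}: π^{-1}(V) = {66, 69} ∈ τ ✓.
  V = {[65=68], [66=69]}: π^{-1}(V) = {65, 66, 68, 69} ∈ τ ✓.
  V = {[67]}: π^{-1}(V) = {67} ∉ τ ✗.
  V = {[65=68], [67]}: π^{-1}(V) = {65, 67, 68} ∉ τ ✗.
  V = {[66=69], [67]}: π^{-1}(V) = {66, 67, 69} ∉ τ ✗.
  V = {[65=68], [66=69], [67]}: π^{-1}(V) = {65, 66, 67, 68, 69} ∈ τ ✓.
Open sets in the quotient: τ_Q = {{}, {[66=69]}, {[65=68], [66=69]}, {[65=68], [66=69], [67]}} (4 elements).
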